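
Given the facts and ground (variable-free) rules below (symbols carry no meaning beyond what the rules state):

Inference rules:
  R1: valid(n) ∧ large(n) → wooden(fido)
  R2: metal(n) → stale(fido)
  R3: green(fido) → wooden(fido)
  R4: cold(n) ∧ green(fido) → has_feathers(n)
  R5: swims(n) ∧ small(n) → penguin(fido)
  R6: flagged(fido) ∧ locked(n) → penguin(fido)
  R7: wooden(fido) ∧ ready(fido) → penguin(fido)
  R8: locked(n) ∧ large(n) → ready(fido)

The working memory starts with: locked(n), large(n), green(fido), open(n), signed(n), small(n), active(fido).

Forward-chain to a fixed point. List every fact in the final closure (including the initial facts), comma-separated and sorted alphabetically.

[1] R3 [green(fido) → wooden(fido)]; R8 [locked(n) ∧ large(n) → ready(fido)]. ⇒ new: wooden(fido), ready(fido).
[2] R7 [wooden(fido) ∧ ready(fido) → penguin(fido)]. ⇒ new: penguin(fido).

active(fido), green(fido), large(n), locked(n), open(n), penguin(fido), ready(fido), signed(n), small(n), wooden(fido)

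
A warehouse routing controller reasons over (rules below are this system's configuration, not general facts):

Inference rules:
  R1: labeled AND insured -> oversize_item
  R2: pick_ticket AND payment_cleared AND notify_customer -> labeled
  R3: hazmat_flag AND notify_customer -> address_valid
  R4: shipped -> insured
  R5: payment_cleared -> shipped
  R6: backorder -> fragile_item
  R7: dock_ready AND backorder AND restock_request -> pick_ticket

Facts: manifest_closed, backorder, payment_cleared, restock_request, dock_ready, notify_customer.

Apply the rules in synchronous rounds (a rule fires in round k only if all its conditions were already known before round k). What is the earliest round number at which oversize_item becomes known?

[1] R5 [payment_cleared -> shipped]; R6 [backorder -> fragile_item]; R7 [dock_ready AND backorder AND restock_request -> pick_ticket]. ⇒ new: shipped, fragile_item, pick_ticket.
[2] R2 [pick_ticket AND payment_cleared AND notify_customer -> labeled]; R4 [shipped -> insured]. ⇒ new: labeled, insured.
[3] R1 [labeled AND insured -> oversize_item]. ⇒ new: oversize_item.
oversize_item first appears in round 3.

3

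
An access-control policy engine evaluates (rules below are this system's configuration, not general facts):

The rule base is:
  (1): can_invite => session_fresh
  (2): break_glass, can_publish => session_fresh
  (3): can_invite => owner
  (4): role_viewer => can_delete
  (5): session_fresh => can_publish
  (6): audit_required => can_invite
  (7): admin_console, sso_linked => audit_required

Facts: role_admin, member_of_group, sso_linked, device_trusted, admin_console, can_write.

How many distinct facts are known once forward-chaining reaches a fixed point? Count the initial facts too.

11

Round 1 — (7), derive audit_required.
Round 2 — (6), derive can_invite.
Round 3 — (1), (3), derive session_fresh, owner.
Round 4 — (5), derive can_publish.
Closure: {admin_console, audit_required, can_invite, can_publish, can_write, device_trusted, member_of_group, owner, role_admin, session_fresh, sso_linked} — 11 facts.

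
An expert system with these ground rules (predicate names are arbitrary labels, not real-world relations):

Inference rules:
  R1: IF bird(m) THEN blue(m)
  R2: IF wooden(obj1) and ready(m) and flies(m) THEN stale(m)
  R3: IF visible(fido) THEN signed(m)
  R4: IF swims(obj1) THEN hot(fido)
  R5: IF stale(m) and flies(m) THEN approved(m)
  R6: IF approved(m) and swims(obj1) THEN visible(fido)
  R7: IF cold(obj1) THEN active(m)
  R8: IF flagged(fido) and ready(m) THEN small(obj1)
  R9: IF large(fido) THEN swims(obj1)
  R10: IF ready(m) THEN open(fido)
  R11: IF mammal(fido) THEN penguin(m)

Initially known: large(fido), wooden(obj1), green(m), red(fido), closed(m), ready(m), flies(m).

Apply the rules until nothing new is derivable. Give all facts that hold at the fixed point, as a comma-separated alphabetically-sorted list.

approved(m), closed(m), flies(m), green(m), hot(fido), large(fido), open(fido), ready(m), red(fido), signed(m), stale(m), swims(obj1), visible(fido), wooden(obj1)

Round 1: R2 [IF wooden(obj1) and ready(m) and flies(m) THEN stale(m)]; R9 [IF large(fido) THEN swims(obj1)]; R10 [IF ready(m) THEN open(fido)]. New: stale(m), swims(obj1), open(fido).
Round 2: R4 [IF swims(obj1) THEN hot(fido)]; R5 [IF stale(m) and flies(m) THEN approved(m)]. New: hot(fido), approved(m).
Round 3: R6 [IF approved(m) and swims(obj1) THEN visible(fido)]. New: visible(fido).
Round 4: R3 [IF visible(fido) THEN signed(m)]. New: signed(m).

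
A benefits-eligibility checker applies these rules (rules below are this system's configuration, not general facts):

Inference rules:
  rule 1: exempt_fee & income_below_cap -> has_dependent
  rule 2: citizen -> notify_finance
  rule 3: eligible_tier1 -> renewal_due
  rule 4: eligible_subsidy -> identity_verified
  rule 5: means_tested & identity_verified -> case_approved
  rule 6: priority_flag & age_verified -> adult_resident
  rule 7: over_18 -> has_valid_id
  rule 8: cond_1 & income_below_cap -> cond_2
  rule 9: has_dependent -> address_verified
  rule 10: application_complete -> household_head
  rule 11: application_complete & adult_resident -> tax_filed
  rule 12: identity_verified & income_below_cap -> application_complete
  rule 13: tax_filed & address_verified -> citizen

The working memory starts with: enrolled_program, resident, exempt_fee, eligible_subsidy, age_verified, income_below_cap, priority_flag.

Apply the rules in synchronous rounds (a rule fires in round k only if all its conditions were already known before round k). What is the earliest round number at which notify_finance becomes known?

5

[1] rule 1 [exempt_fee & income_below_cap -> has_dependent]; rule 4 [eligible_subsidy -> identity_verified]; rule 6 [priority_flag & age_verified -> adult_resident]. ⇒ new: has_dependent, identity_verified, adult_resident.
[2] rule 9 [has_dependent -> address_verified]; rule 12 [identity_verified & income_below_cap -> application_complete]. ⇒ new: address_verified, application_complete.
[3] rule 10 [application_complete -> household_head]; rule 11 [application_complete & adult_resident -> tax_filed]. ⇒ new: household_head, tax_filed.
[4] rule 13 [tax_filed & address_verified -> citizen]. ⇒ new: citizen.
[5] rule 2 [citizen -> notify_finance]. ⇒ new: notify_finance.
notify_finance first appears in round 5.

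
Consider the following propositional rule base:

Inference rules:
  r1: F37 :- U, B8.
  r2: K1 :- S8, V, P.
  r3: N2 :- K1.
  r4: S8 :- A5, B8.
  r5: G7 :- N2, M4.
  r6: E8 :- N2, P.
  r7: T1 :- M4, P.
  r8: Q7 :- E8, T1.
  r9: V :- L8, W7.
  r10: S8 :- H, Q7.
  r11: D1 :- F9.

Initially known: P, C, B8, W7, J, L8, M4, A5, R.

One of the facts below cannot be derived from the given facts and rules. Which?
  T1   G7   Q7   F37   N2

Round 1: r4 [S8 :- A5, B8.]; r7 [T1 :- M4, P.]; r9 [V :- L8, W7.]. Adds S8, T1, V.
Round 2: r2 [K1 :- S8, V, P.]. Adds K1.
Round 3: r3 [N2 :- K1.]. Adds N2.
Round 4: r5 [G7 :- N2, M4.]; r6 [E8 :- N2, P.]. Adds G7, E8.
Round 5: r8 [Q7 :- E8, T1.]. Adds Q7.
Derived: T1 (round 1), N2 (round 3), G7 (round 4), Q7 (round 5). F37 never appears in any round.

F37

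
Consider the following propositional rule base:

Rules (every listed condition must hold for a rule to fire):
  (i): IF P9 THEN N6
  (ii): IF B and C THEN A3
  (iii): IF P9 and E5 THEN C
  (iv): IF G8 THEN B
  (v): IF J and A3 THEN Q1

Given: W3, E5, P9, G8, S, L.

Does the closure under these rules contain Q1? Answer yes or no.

Round 1 — (i), (iii), (iv), derive N6, C, B.
Round 2 — (ii), derive A3.
Fixed point reached. Q1 is concluded only by (v); (v) needs J (never derived).

no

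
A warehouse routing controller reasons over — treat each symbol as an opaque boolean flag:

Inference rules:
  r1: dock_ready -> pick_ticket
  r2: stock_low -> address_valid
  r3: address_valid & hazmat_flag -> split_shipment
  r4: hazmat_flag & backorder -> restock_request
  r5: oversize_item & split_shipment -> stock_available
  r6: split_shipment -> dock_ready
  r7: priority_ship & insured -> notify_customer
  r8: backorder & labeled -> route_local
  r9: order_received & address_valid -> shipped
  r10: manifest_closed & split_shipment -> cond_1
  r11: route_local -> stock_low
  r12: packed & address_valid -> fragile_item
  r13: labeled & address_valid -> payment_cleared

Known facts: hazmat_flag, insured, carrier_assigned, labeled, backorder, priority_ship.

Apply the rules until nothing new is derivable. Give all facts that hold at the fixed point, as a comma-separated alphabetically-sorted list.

address_valid, backorder, carrier_assigned, dock_ready, hazmat_flag, insured, labeled, notify_customer, payment_cleared, pick_ticket, priority_ship, restock_request, route_local, split_shipment, stock_low

Round 1: r4 [hazmat_flag & backorder -> restock_request]; r7 [priority_ship & insured -> notify_customer]; r8 [backorder & labeled -> route_local]. New: restock_request, notify_customer, route_local.
Round 2: r11 [route_local -> stock_low]. New: stock_low.
Round 3: r2 [stock_low -> address_valid]. New: address_valid.
Round 4: r3 [address_valid & hazmat_flag -> split_shipment]; r13 [labeled & address_valid -> payment_cleared]. New: split_shipment, payment_cleared.
Round 5: r6 [split_shipment -> dock_ready]. New: dock_ready.
Round 6: r1 [dock_ready -> pick_ticket]. New: pick_ticket.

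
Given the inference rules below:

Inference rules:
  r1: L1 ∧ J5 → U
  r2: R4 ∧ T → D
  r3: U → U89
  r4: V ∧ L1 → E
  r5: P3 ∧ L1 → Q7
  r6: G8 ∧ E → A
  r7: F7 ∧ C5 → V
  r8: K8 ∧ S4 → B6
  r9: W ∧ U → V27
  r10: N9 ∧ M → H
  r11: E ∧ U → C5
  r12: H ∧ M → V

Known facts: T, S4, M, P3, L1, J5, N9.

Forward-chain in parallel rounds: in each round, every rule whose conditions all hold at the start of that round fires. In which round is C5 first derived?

Round 1: r1 [L1 ∧ J5 → U]; r5 [P3 ∧ L1 → Q7]; r10 [N9 ∧ M → H]. New: U, Q7, H.
Round 2: r3 [U → U89]; r12 [H ∧ M → V]. New: U89, V.
Round 3: r4 [V ∧ L1 → E]. New: E.
Round 4: r11 [E ∧ U → C5]. New: C5.
C5 first appears in round 4.

4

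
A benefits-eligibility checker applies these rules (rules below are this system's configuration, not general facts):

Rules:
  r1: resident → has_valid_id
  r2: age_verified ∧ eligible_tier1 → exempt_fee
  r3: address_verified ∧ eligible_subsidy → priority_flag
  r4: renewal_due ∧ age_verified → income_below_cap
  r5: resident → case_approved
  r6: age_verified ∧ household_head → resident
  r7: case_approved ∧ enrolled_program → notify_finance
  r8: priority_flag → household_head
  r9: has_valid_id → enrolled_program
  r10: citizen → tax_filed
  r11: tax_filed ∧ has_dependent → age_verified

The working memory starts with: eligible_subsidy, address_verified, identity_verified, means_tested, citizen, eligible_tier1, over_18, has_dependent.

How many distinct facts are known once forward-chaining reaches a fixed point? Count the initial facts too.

Round 1 fires r3, r10, giving priority_flag, tax_filed.
Round 2 fires r8, r11, giving household_head, age_verified.
Round 3 fires r2, r6, giving exempt_fee, resident.
Round 4 fires r1, r5, giving has_valid_id, case_approved.
Round 5 fires r9, giving enrolled_program.
Round 6 fires r7, giving notify_finance.
Closure: {address_verified, age_verified, case_approved, citizen, eligible_subsidy, eligible_tier1, enrolled_program, exempt_fee, has_dependent, has_valid_id, household_head, identity_verified, means_tested, notify_finance, over_18, priority_flag, resident, tax_filed} — 18 facts.

18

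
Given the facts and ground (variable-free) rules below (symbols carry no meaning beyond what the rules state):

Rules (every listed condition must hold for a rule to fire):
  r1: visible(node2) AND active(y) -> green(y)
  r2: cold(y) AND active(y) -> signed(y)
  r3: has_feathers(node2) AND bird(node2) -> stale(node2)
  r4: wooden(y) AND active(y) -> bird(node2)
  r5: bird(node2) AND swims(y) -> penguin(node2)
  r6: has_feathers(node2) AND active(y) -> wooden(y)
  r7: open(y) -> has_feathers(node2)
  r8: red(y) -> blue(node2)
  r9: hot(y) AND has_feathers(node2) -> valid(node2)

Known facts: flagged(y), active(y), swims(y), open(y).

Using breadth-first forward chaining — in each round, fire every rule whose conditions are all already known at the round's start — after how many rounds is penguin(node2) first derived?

Round 1: r7 [open(y) -> has_feathers(node2)]. New: has_feathers(node2).
Round 2: r6 [has_feathers(node2) AND active(y) -> wooden(y)]. New: wooden(y).
Round 3: r4 [wooden(y) AND active(y) -> bird(node2)]. New: bird(node2).
Round 4: r3 [has_feathers(node2) AND bird(node2) -> stale(node2)]; r5 [bird(node2) AND swims(y) -> penguin(node2)]. New: stale(node2), penguin(node2).
penguin(node2) first appears in round 4.

4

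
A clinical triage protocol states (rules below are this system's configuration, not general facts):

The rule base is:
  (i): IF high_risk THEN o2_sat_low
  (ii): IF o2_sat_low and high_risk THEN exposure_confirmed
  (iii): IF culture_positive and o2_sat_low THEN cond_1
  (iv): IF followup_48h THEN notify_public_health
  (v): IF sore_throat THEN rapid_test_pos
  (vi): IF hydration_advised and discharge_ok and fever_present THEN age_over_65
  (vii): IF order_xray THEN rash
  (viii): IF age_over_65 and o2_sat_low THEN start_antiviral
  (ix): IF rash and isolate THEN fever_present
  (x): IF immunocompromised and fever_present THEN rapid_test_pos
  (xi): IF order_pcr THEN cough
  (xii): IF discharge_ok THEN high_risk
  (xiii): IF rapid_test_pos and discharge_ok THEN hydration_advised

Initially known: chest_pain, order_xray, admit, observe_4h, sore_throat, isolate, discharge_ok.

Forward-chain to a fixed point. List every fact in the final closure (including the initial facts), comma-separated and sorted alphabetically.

Round 1: (v) [IF sore_throat THEN rapid_test_pos]; (vii) [IF order_xray THEN rash]; (xii) [IF discharge_ok THEN high_risk]. New: rapid_test_pos, rash, high_risk.
Round 2: (i) [IF high_risk THEN o2_sat_low]; (ix) [IF rash and isolate THEN fever_present]; (xiii) [IF rapid_test_pos and discharge_ok THEN hydration_advised]. New: o2_sat_low, fever_present, hydration_advised.
Round 3: (ii) [IF o2_sat_low and high_risk THEN exposure_confirmed]; (vi) [IF hydration_advised and discharge_ok and fever_present THEN age_over_65]. New: exposure_confirmed, age_over_65.
Round 4: (viii) [IF age_over_65 and o2_sat_low THEN start_antiviral]. New: start_antiviral.

admit, age_over_65, chest_pain, discharge_ok, exposure_confirmed, fever_present, high_risk, hydration_advised, isolate, o2_sat_low, observe_4h, order_xray, rapid_test_pos, rash, sore_throat, start_antiviral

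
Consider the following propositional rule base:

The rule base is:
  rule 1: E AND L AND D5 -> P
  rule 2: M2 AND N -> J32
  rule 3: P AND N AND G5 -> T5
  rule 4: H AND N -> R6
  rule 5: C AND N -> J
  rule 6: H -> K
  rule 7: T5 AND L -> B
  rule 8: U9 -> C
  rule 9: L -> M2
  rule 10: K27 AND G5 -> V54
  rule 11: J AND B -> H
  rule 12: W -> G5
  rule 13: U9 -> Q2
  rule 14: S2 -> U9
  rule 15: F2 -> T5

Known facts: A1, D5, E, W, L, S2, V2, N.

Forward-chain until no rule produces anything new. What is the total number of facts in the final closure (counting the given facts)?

[1] rule 1 [E AND L AND D5 -> P]; rule 9 [L -> M2]; rule 12 [W -> G5]; rule 14 [S2 -> U9]. ⇒ new: P, M2, G5, U9.
[2] rule 2 [M2 AND N -> J32]; rule 3 [P AND N AND G5 -> T5]; rule 8 [U9 -> C]; rule 13 [U9 -> Q2]. ⇒ new: J32, T5, C, Q2.
[3] rule 5 [C AND N -> J]; rule 7 [T5 AND L -> B]. ⇒ new: J, B.
[4] rule 11 [J AND B -> H]. ⇒ new: H.
[5] rule 4 [H AND N -> R6]; rule 6 [H -> K]. ⇒ new: R6, K.
Closure: {A1, B, C, D5, E, G5, H, J, J32, K, L, M2, N, P, Q2, R6, S2, T5, U9, V2, W} — 21 facts.

21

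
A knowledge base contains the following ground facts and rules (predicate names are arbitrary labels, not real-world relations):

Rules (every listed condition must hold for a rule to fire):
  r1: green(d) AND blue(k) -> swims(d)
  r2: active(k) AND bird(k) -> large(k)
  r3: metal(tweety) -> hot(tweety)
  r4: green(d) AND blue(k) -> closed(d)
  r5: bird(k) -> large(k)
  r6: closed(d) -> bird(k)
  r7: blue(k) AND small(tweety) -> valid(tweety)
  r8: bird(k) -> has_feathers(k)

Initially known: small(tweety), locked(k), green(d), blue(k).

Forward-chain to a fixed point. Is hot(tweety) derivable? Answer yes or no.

no

[1] r1 [green(d) AND blue(k) -> swims(d)]; r4 [green(d) AND blue(k) -> closed(d)]; r7 [blue(k) AND small(tweety) -> valid(tweety)]. ⇒ new: swims(d), closed(d), valid(tweety).
[2] r6 [closed(d) -> bird(k)]. ⇒ new: bird(k).
[3] r5 [bird(k) -> large(k)]; r8 [bird(k) -> has_feathers(k)]. ⇒ new: large(k), has_feathers(k).
Fixed point reached. hot(tweety) is concluded only by r3; r3 needs metal(tweety) (never derived).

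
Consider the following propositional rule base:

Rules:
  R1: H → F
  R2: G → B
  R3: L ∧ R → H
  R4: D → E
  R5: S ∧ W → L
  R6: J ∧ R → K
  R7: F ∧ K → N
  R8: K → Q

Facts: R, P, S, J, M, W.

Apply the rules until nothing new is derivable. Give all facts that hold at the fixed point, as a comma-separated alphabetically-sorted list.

[1] R5 [S ∧ W → L]; R6 [J ∧ R → K]. ⇒ new: L, K.
[2] R3 [L ∧ R → H]; R8 [K → Q]. ⇒ new: H, Q.
[3] R1 [H → F]. ⇒ new: F.
[4] R7 [F ∧ K → N]. ⇒ new: N.

F, H, J, K, L, M, N, P, Q, R, S, W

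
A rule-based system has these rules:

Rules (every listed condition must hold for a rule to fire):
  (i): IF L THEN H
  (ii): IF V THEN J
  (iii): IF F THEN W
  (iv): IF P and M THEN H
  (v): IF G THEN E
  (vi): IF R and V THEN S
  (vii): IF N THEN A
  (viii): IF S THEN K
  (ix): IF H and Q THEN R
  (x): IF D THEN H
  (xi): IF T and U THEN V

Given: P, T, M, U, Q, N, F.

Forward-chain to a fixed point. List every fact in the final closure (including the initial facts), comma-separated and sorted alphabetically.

A, F, H, J, K, M, N, P, Q, R, S, T, U, V, W

Round 1 — (iii), (iv), (vii), (xi), derive W, H, A, V.
Round 2 — (ii), (ix), derive J, R.
Round 3 — (vi), derive S.
Round 4 — (viii), derive K.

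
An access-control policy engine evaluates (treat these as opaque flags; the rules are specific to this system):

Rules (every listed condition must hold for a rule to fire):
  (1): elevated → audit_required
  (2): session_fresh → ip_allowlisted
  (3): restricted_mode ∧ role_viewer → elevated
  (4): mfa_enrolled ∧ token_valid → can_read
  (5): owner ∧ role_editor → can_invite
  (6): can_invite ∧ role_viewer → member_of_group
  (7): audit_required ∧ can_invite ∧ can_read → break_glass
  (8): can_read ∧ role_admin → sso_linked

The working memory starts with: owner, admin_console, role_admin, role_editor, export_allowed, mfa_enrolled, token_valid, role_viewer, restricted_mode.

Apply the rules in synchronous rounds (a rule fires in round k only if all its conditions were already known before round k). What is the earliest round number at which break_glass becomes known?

[1] (3) [restricted_mode ∧ role_viewer → elevated]; (4) [mfa_enrolled ∧ token_valid → can_read]; (5) [owner ∧ role_editor → can_invite]. ⇒ new: elevated, can_read, can_invite.
[2] (1) [elevated → audit_required]; (6) [can_invite ∧ role_viewer → member_of_group]; (8) [can_read ∧ role_admin → sso_linked]. ⇒ new: audit_required, member_of_group, sso_linked.
[3] (7) [audit_required ∧ can_invite ∧ can_read → break_glass]. ⇒ new: break_glass.
break_glass first appears in round 3.

3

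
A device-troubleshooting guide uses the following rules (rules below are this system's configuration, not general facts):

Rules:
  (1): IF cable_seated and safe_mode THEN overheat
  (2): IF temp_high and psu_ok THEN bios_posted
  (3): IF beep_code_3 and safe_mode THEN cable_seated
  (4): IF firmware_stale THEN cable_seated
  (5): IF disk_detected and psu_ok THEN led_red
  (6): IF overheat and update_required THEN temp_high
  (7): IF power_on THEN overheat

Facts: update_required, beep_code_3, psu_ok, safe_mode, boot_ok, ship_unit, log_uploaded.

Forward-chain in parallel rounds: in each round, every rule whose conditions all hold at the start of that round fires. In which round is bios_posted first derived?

Round 1: (3) [IF beep_code_3 and safe_mode THEN cable_seated]. New: cable_seated.
Round 2: (1) [IF cable_seated and safe_mode THEN overheat]. New: overheat.
Round 3: (6) [IF overheat and update_required THEN temp_high]. New: temp_high.
Round 4: (2) [IF temp_high and psu_ok THEN bios_posted]. New: bios_posted.
bios_posted first appears in round 4.

4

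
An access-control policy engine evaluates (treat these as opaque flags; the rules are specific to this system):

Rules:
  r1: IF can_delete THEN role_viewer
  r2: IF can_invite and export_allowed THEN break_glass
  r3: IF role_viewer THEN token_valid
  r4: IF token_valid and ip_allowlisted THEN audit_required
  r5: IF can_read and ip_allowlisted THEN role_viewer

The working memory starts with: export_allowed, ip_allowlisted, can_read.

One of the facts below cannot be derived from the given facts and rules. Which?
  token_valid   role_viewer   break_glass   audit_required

break_glass

Round 1 — r5, derive role_viewer.
Round 2 — r3, derive token_valid.
Round 3 — r4, derive audit_required.
Derived: token_valid (round 2), role_viewer (round 1), audit_required (round 3). break_glass never appears in any round.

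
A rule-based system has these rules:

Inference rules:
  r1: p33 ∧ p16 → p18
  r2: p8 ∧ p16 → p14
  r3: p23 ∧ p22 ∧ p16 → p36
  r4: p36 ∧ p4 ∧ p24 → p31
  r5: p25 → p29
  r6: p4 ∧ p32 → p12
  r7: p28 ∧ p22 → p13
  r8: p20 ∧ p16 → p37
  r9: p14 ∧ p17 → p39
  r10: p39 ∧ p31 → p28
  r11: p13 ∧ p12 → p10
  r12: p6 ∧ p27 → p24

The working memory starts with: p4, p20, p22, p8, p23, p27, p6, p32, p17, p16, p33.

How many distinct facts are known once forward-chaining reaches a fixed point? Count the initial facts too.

[1] r1 [p33 ∧ p16 → p18]; r2 [p8 ∧ p16 → p14]; r3 [p23 ∧ p22 ∧ p16 → p36]; r6 [p4 ∧ p32 → p12]; r8 [p20 ∧ p16 → p37]; r12 [p6 ∧ p27 → p24]. ⇒ new: p18, p14, p36, p12, p37, p24.
[2] r4 [p36 ∧ p4 ∧ p24 → p31]; r9 [p14 ∧ p17 → p39]. ⇒ new: p31, p39.
[3] r10 [p39 ∧ p31 → p28]. ⇒ new: p28.
[4] r7 [p28 ∧ p22 → p13]. ⇒ new: p13.
[5] r11 [p13 ∧ p12 → p10]. ⇒ new: p10.
Closure: {p10, p12, p13, p14, p16, p17, p18, p20, p22, p23, p24, p27, p28, p31, p32, p33, p36, p37, p39, p4, p6, p8} — 22 facts.

22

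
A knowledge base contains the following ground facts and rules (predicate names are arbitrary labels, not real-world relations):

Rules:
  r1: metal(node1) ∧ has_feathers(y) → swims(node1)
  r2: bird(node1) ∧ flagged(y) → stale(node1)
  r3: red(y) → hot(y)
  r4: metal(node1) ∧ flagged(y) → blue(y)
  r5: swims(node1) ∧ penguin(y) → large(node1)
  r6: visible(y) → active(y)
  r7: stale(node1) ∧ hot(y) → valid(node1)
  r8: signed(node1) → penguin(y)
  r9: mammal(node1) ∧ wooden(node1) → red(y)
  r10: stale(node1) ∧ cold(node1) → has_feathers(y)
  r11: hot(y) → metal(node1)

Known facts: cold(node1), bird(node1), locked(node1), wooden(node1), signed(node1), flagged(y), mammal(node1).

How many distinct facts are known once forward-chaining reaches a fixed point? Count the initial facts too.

17

Round 1 — r2, r8, r9, derive stale(node1), penguin(y), red(y).
Round 2 — r3, r10, derive hot(y), has_feathers(y).
Round 3 — r7, r11, derive valid(node1), metal(node1).
Round 4 — r1, r4, derive swims(node1), blue(y).
Round 5 — r5, derive large(node1).
Closure: {bird(node1), blue(y), cold(node1), flagged(y), has_feathers(y), hot(y), large(node1), locked(node1), mammal(node1), metal(node1), penguin(y), red(y), signed(node1), stale(node1), swims(node1), valid(node1), wooden(node1)} — 17 facts.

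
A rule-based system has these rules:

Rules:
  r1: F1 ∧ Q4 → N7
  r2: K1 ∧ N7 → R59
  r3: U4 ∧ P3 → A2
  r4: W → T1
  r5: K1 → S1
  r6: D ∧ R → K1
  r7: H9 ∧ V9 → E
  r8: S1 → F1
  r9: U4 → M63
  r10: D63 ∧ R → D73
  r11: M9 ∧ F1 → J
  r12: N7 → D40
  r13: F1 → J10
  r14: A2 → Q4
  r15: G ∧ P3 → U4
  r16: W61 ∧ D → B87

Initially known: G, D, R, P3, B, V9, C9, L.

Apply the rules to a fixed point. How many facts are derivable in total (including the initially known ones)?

[1] r6 [D ∧ R → K1]; r15 [G ∧ P3 → U4]. ⇒ new: K1, U4.
[2] r3 [U4 ∧ P3 → A2]; r5 [K1 → S1]; r9 [U4 → M63]. ⇒ new: A2, S1, M63.
[3] r8 [S1 → F1]; r14 [A2 → Q4]. ⇒ new: F1, Q4.
[4] r1 [F1 ∧ Q4 → N7]; r13 [F1 → J10]. ⇒ new: N7, J10.
[5] r2 [K1 ∧ N7 → R59]; r12 [N7 → D40]. ⇒ new: R59, D40.
Closure: {A2, B, C9, D, D40, F1, G, J10, K1, L, M63, N7, P3, Q4, R, R59, S1, U4, V9} — 19 facts.

19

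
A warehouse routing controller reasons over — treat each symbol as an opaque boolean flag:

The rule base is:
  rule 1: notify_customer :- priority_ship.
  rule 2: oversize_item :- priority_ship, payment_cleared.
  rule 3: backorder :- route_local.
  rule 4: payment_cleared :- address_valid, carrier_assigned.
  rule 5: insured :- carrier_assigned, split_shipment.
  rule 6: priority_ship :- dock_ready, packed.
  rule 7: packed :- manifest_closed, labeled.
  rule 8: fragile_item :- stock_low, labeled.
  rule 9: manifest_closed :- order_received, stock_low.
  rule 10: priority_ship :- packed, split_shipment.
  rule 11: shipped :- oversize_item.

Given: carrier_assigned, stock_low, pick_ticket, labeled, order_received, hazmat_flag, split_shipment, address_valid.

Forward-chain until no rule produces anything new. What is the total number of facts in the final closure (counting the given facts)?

17

Round 1 — rule 4, rule 5, rule 8, rule 9, derive payment_cleared, insured, fragile_item, manifest_closed.
Round 2 — rule 7, derive packed.
Round 3 — rule 10, derive priority_ship.
Round 4 — rule 1, rule 2, derive notify_customer, oversize_item.
Round 5 — rule 11, derive shipped.
Closure: {address_valid, carrier_assigned, fragile_item, hazmat_flag, insured, labeled, manifest_closed, notify_customer, order_received, oversize_item, packed, payment_cleared, pick_ticket, priority_ship, shipped, split_shipment, stock_low} — 17 facts.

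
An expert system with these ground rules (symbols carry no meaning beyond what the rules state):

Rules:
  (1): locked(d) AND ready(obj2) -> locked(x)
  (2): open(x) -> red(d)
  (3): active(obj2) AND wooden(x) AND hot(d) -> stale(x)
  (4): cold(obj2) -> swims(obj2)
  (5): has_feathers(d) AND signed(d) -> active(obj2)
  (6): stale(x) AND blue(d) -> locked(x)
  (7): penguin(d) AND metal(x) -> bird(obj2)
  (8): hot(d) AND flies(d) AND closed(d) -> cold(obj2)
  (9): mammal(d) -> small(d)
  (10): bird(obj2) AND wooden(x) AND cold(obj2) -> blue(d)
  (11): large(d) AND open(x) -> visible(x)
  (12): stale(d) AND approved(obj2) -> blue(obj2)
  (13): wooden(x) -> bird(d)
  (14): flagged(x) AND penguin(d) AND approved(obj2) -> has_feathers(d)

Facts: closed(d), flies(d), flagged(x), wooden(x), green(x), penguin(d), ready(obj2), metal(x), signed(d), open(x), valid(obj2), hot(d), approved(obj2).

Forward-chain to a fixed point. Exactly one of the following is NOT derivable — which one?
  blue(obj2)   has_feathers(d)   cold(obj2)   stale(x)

blue(obj2)

Round 1: (2) [open(x) -> red(d)]; (7) [penguin(d) AND metal(x) -> bird(obj2)]; (8) [hot(d) AND flies(d) AND closed(d) -> cold(obj2)]; (13) [wooden(x) -> bird(d)]; (14) [flagged(x) AND penguin(d) AND approved(obj2) -> has_feathers(d)]. Adds red(d), bird(obj2), cold(obj2), bird(d), has_feathers(d).
Round 2: (4) [cold(obj2) -> swims(obj2)]; (5) [has_feathers(d) AND signed(d) -> active(obj2)]; (10) [bird(obj2) AND wooden(x) AND cold(obj2) -> blue(d)]. Adds swims(obj2), active(obj2), blue(d).
Round 3: (3) [active(obj2) AND wooden(x) AND hot(d) -> stale(x)]. Adds stale(x).
Round 4: (6) [stale(x) AND blue(d) -> locked(x)]. Adds locked(x).
Derived: stale(x) (round 3), cold(obj2) (round 1), has_feathers(d) (round 1). blue(obj2) never appears in any round.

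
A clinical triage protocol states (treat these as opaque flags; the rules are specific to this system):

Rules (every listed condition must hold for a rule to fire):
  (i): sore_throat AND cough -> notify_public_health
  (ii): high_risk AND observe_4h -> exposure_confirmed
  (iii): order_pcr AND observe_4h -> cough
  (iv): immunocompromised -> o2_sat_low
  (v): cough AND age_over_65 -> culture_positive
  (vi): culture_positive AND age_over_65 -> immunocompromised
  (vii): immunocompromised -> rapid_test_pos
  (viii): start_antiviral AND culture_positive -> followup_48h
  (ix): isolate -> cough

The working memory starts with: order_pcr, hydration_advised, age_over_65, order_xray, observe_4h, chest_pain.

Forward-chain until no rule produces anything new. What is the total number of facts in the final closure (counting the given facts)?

11

Round 1: (iii) [order_pcr AND observe_4h -> cough]. New: cough.
Round 2: (v) [cough AND age_over_65 -> culture_positive]. New: culture_positive.
Round 3: (vi) [culture_positive AND age_over_65 -> immunocompromised]. New: immunocompromised.
Round 4: (iv) [immunocompromised -> o2_sat_low]; (vii) [immunocompromised -> rapid_test_pos]. New: o2_sat_low, rapid_test_pos.
Closure: {age_over_65, chest_pain, cough, culture_positive, hydration_advised, immunocompromised, o2_sat_low, observe_4h, order_pcr, order_xray, rapid_test_pos} — 11 facts.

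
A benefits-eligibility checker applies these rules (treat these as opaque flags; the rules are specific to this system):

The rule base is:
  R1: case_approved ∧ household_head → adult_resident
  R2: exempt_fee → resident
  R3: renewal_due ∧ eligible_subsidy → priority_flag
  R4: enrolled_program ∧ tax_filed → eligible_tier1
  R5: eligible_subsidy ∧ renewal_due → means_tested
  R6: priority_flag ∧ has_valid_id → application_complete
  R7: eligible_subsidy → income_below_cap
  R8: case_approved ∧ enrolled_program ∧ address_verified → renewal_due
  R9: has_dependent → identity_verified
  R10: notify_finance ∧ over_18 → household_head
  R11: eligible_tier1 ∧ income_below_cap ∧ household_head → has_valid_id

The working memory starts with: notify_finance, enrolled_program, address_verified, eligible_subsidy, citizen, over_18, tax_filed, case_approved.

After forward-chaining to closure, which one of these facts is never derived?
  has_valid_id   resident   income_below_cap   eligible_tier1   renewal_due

Round 1 — R4, R7, R8, R10, derive eligible_tier1, income_below_cap, renewal_due, household_head.
Round 2 — R1, R3, R5, R11, derive adult_resident, priority_flag, means_tested, has_valid_id.
Round 3 — R6, derive application_complete.
Derived: eligible_tier1 (round 1), has_valid_id (round 2), income_below_cap (round 1), renewal_due (round 1). resident never appears in any round.

resident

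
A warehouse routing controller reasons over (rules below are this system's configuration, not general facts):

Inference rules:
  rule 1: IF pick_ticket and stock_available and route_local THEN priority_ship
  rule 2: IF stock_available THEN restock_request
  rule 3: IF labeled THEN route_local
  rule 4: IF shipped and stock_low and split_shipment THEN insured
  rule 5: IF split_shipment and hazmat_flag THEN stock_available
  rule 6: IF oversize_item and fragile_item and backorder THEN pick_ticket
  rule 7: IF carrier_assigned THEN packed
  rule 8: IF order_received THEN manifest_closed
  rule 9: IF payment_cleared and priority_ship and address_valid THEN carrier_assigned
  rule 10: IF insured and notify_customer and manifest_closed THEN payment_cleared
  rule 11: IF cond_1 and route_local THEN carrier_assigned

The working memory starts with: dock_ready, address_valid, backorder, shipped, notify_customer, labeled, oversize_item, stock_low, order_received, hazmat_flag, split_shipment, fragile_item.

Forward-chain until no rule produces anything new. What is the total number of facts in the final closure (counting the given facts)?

22

Round 1 fires rule 3, rule 4, rule 5, rule 6, rule 8, giving route_local, insured, stock_available, pick_ticket, manifest_closed.
Round 2 fires rule 1, rule 2, rule 10, giving priority_ship, restock_request, payment_cleared.
Round 3 fires rule 9, giving carrier_assigned.
Round 4 fires rule 7, giving packed.
Closure: {address_valid, backorder, carrier_assigned, dock_ready, fragile_item, hazmat_flag, insured, labeled, manifest_closed, notify_customer, order_received, oversize_item, packed, payment_cleared, pick_ticket, priority_ship, restock_request, route_local, shipped, split_shipment, stock_available, stock_low} — 22 facts.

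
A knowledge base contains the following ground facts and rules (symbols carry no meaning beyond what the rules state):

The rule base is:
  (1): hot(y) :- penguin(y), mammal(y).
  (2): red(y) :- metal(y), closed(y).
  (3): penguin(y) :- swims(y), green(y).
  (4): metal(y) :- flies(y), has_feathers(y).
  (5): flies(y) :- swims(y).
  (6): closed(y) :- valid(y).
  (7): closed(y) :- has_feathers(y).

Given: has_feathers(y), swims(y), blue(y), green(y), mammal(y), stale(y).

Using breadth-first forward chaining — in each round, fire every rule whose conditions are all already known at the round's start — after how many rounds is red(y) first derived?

3

Round 1 fires (3), (5), (7), giving penguin(y), flies(y), closed(y).
Round 2 fires (1), (4), giving hot(y), metal(y).
Round 3 fires (2), giving red(y).
red(y) first appears in round 3.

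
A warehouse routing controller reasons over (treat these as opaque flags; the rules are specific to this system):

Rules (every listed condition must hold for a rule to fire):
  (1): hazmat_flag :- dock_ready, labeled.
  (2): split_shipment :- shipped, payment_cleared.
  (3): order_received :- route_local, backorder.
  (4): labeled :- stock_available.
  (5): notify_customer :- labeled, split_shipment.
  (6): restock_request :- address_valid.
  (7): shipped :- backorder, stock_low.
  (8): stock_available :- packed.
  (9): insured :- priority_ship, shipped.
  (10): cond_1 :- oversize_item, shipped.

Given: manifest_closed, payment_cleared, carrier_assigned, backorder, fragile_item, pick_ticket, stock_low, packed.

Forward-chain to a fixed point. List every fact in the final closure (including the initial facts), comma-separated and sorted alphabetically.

backorder, carrier_assigned, fragile_item, labeled, manifest_closed, notify_customer, packed, payment_cleared, pick_ticket, shipped, split_shipment, stock_available, stock_low

[1] (7) [shipped :- backorder, stock_low.]; (8) [stock_available :- packed.]. ⇒ new: shipped, stock_available.
[2] (2) [split_shipment :- shipped, payment_cleared.]; (4) [labeled :- stock_available.]. ⇒ new: split_shipment, labeled.
[3] (5) [notify_customer :- labeled, split_shipment.]. ⇒ new: notify_customer.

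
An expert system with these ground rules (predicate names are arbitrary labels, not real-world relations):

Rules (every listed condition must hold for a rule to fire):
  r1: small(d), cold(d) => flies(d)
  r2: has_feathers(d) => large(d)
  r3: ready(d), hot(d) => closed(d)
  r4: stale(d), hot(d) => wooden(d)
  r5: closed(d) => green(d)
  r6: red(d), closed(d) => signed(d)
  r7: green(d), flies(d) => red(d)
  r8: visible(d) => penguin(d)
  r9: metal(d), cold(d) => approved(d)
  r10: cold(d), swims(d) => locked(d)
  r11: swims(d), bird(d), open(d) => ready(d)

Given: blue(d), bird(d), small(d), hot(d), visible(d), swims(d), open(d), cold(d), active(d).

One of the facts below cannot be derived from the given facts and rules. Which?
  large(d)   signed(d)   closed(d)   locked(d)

Round 1 — r1, r8, r10, r11, derive flies(d), penguin(d), locked(d), ready(d).
Round 2 — r3, derive closed(d).
Round 3 — r5, derive green(d).
Round 4 — r7, derive red(d).
Round 5 — r6, derive signed(d).
Derived: locked(d) (round 1), signed(d) (round 5), closed(d) (round 2). large(d) never appears in any round.

large(d)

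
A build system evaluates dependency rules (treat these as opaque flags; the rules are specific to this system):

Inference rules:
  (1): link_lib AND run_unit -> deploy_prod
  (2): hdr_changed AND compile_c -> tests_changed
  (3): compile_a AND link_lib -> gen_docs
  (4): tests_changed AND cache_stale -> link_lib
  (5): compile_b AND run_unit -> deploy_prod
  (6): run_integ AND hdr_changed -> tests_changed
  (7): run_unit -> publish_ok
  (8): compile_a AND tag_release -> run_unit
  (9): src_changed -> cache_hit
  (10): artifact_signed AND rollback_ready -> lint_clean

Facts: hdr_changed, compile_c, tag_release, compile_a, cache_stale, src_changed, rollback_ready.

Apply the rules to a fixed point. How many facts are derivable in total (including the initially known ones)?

[1] (2) [hdr_changed AND compile_c -> tests_changed]; (8) [compile_a AND tag_release -> run_unit]; (9) [src_changed -> cache_hit]. ⇒ new: tests_changed, run_unit, cache_hit.
[2] (4) [tests_changed AND cache_stale -> link_lib]; (7) [run_unit -> publish_ok]. ⇒ new: link_lib, publish_ok.
[3] (1) [link_lib AND run_unit -> deploy_prod]; (3) [compile_a AND link_lib -> gen_docs]. ⇒ new: deploy_prod, gen_docs.
Closure: {cache_hit, cache_stale, compile_a, compile_c, deploy_prod, gen_docs, hdr_changed, link_lib, publish_ok, rollback_ready, run_unit, src_changed, tag_release, tests_changed} — 14 facts.

14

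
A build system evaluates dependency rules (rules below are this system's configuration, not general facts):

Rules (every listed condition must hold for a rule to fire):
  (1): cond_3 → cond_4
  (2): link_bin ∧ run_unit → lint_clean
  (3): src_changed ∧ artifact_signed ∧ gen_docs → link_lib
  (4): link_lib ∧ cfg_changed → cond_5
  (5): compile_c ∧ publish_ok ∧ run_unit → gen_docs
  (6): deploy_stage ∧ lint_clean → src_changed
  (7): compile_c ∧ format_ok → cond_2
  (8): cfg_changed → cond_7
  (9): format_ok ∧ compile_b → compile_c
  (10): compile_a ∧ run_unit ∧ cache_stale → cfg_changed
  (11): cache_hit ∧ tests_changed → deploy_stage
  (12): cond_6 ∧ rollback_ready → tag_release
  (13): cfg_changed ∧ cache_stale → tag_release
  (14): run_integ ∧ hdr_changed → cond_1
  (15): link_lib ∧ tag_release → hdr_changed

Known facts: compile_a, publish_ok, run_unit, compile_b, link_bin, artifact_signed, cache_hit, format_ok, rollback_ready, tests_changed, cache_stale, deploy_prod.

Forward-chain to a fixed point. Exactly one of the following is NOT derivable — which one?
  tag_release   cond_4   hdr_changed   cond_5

Round 1: (2) [link_bin ∧ run_unit → lint_clean]; (9) [format_ok ∧ compile_b → compile_c]; (10) [compile_a ∧ run_unit ∧ cache_stale → cfg_changed]; (11) [cache_hit ∧ tests_changed → deploy_stage]. New: lint_clean, compile_c, cfg_changed, deploy_stage.
Round 2: (5) [compile_c ∧ publish_ok ∧ run_unit → gen_docs]; (6) [deploy_stage ∧ lint_clean → src_changed]; (7) [compile_c ∧ format_ok → cond_2]; (8) [cfg_changed → cond_7]; (13) [cfg_changed ∧ cache_stale → tag_release]. New: gen_docs, src_changed, cond_2, cond_7, tag_release.
Round 3: (3) [src_changed ∧ artifact_signed ∧ gen_docs → link_lib]. New: link_lib.
Round 4: (4) [link_lib ∧ cfg_changed → cond_5]; (15) [link_lib ∧ tag_release → hdr_changed]. New: cond_5, hdr_changed.
Derived: cond_5 (round 4), tag_release (round 2), hdr_changed (round 4). cond_4 never appears in any round.

cond_4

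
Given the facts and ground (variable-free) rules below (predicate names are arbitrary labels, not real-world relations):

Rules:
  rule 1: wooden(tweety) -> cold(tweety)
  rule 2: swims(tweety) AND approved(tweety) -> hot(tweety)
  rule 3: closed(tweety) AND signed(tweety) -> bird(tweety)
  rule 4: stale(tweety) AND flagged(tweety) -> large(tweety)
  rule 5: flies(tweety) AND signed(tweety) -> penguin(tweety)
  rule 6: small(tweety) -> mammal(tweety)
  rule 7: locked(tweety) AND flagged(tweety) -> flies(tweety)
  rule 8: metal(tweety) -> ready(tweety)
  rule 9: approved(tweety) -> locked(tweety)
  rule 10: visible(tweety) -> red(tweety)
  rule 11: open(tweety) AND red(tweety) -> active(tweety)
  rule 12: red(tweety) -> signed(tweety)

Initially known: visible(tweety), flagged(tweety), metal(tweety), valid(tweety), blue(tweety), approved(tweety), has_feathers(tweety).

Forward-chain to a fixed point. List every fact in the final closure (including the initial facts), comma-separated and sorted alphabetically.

Round 1: rule 8 [metal(tweety) -> ready(tweety)]; rule 9 [approved(tweety) -> locked(tweety)]; rule 10 [visible(tweety) -> red(tweety)]. Adds ready(tweety), locked(tweety), red(tweety).
Round 2: rule 7 [locked(tweety) AND flagged(tweety) -> flies(tweety)]; rule 12 [red(tweety) -> signed(tweety)]. Adds flies(tweety), signed(tweety).
Round 3: rule 5 [flies(tweety) AND signed(tweety) -> penguin(tweety)]. Adds penguin(tweety).

approved(tweety), blue(tweety), flagged(tweety), flies(tweety), has_feathers(tweety), locked(tweety), metal(tweety), penguin(tweety), ready(tweety), red(tweety), signed(tweety), valid(tweety), visible(tweety)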